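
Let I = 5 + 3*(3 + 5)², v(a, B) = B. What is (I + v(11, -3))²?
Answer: 37636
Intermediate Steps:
I = 197 (I = 5 + 3*8² = 5 + 3*64 = 5 + 192 = 197)
(I + v(11, -3))² = (197 - 3)² = 194² = 37636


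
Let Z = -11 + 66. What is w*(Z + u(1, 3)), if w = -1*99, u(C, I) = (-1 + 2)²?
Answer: -5544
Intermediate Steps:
u(C, I) = 1 (u(C, I) = 1² = 1)
Z = 55
w = -99
w*(Z + u(1, 3)) = -99*(55 + 1) = -99*56 = -5544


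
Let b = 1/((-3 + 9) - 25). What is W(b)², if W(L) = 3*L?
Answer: 9/361 ≈ 0.024931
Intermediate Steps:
b = -1/19 (b = 1/(6 - 25) = 1/(-19) = -1/19 ≈ -0.052632)
W(b)² = (3*(-1/19))² = (-3/19)² = 9/361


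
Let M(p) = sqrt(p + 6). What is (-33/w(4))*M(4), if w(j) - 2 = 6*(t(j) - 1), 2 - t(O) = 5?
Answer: 3*sqrt(10)/2 ≈ 4.7434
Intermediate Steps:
t(O) = -3 (t(O) = 2 - 1*5 = 2 - 5 = -3)
M(p) = sqrt(6 + p)
w(j) = -22 (w(j) = 2 + 6*(-3 - 1) = 2 + 6*(-4) = 2 - 24 = -22)
(-33/w(4))*M(4) = (-33/(-22))*sqrt(6 + 4) = (-33*(-1/22))*sqrt(10) = 3*sqrt(10)/2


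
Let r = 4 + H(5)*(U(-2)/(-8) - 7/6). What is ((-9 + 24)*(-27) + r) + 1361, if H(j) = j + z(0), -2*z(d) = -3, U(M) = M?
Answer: 22897/24 ≈ 954.04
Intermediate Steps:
z(d) = 3/2 (z(d) = -½*(-3) = 3/2)
H(j) = 3/2 + j (H(j) = j + 3/2 = 3/2 + j)
r = -47/24 (r = 4 + (3/2 + 5)*(-2/(-8) - 7/6) = 4 + 13*(-2*(-⅛) - 7*⅙)/2 = 4 + 13*(¼ - 7/6)/2 = 4 + (13/2)*(-11/12) = 4 - 143/24 = -47/24 ≈ -1.9583)
((-9 + 24)*(-27) + r) + 1361 = ((-9 + 24)*(-27) - 47/24) + 1361 = (15*(-27) - 47/24) + 1361 = (-405 - 47/24) + 1361 = -9767/24 + 1361 = 22897/24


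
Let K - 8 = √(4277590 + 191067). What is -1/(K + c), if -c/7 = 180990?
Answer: 1266922/1605086885427 + √4468657/1605086885427 ≈ 7.9063e-7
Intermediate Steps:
c = -1266930 (c = -7*180990 = -1266930)
K = 8 + √4468657 (K = 8 + √(4277590 + 191067) = 8 + √4468657 ≈ 2121.9)
-1/(K + c) = -1/((8 + √4468657) - 1266930) = -1/(-1266922 + √4468657)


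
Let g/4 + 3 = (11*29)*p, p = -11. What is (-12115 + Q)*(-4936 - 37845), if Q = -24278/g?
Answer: 3639962390001/7024 ≈ 5.1822e+8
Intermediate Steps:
g = -14048 (g = -12 + 4*((11*29)*(-11)) = -12 + 4*(319*(-11)) = -12 + 4*(-3509) = -12 - 14036 = -14048)
Q = 12139/7024 (Q = -24278/(-14048) = -24278*(-1/14048) = 12139/7024 ≈ 1.7282)
(-12115 + Q)*(-4936 - 37845) = (-12115 + 12139/7024)*(-4936 - 37845) = -85083621/7024*(-42781) = 3639962390001/7024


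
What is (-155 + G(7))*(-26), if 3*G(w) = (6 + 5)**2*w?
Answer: -9932/3 ≈ -3310.7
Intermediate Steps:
G(w) = 121*w/3 (G(w) = ((6 + 5)**2*w)/3 = (11**2*w)/3 = (121*w)/3 = 121*w/3)
(-155 + G(7))*(-26) = (-155 + (121/3)*7)*(-26) = (-155 + 847/3)*(-26) = (382/3)*(-26) = -9932/3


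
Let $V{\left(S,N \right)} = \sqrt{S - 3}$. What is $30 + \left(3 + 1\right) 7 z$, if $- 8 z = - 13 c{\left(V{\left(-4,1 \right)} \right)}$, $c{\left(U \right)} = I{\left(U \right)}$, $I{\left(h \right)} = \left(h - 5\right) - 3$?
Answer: $-334 + \frac{91 i \sqrt{7}}{2} \approx -334.0 + 120.38 i$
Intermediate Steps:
$V{\left(S,N \right)} = \sqrt{-3 + S}$
$I{\left(h \right)} = -8 + h$ ($I{\left(h \right)} = \left(-5 + h\right) - 3 = -8 + h$)
$c{\left(U \right)} = -8 + U$
$z = -13 + \frac{13 i \sqrt{7}}{8}$ ($z = - \frac{\left(-13\right) \left(-8 + \sqrt{-3 - 4}\right)}{8} = - \frac{\left(-13\right) \left(-8 + \sqrt{-7}\right)}{8} = - \frac{\left(-13\right) \left(-8 + i \sqrt{7}\right)}{8} = - \frac{104 - 13 i \sqrt{7}}{8} = -13 + \frac{13 i \sqrt{7}}{8} \approx -13.0 + 4.2993 i$)
$30 + \left(3 + 1\right) 7 z = 30 + \left(3 + 1\right) 7 \left(-13 + \frac{13 i \sqrt{7}}{8}\right) = 30 + 4 \cdot 7 \left(-13 + \frac{13 i \sqrt{7}}{8}\right) = 30 + 28 \left(-13 + \frac{13 i \sqrt{7}}{8}\right) = 30 - \left(364 - \frac{91 i \sqrt{7}}{2}\right) = -334 + \frac{91 i \sqrt{7}}{2}$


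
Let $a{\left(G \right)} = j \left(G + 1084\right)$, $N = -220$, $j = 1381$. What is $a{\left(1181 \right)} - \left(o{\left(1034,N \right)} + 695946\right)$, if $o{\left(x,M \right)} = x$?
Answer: $2430985$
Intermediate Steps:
$a{\left(G \right)} = 1497004 + 1381 G$ ($a{\left(G \right)} = 1381 \left(G + 1084\right) = 1381 \left(1084 + G\right) = 1497004 + 1381 G$)
$a{\left(1181 \right)} - \left(o{\left(1034,N \right)} + 695946\right) = \left(1497004 + 1381 \cdot 1181\right) - \left(1034 + 695946\right) = \left(1497004 + 1630961\right) - 696980 = 3127965 - 696980 = 2430985$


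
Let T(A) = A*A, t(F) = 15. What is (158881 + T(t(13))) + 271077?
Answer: 430183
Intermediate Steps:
T(A) = A²
(158881 + T(t(13))) + 271077 = (158881 + 15²) + 271077 = (158881 + 225) + 271077 = 159106 + 271077 = 430183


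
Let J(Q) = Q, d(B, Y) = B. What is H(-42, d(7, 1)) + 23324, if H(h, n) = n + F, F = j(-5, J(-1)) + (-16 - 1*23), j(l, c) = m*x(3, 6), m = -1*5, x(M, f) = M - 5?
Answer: 23302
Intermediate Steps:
x(M, f) = -5 + M
m = -5
j(l, c) = 10 (j(l, c) = -5*(-5 + 3) = -5*(-2) = 10)
F = -29 (F = 10 + (-16 - 1*23) = 10 + (-16 - 23) = 10 - 39 = -29)
H(h, n) = -29 + n (H(h, n) = n - 29 = -29 + n)
H(-42, d(7, 1)) + 23324 = (-29 + 7) + 23324 = -22 + 23324 = 23302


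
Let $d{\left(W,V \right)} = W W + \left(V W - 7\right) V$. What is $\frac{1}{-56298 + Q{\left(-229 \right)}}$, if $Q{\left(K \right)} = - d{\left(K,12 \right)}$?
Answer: $- \frac{1}{75679} \approx -1.3214 \cdot 10^{-5}$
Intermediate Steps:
$d{\left(W,V \right)} = W^{2} + V \left(-7 + V W\right)$ ($d{\left(W,V \right)} = W^{2} + \left(-7 + V W\right) V = W^{2} + V \left(-7 + V W\right)$)
$Q{\left(K \right)} = 84 - K^{2} - 144 K$ ($Q{\left(K \right)} = - (K^{2} - 84 + K 12^{2}) = - (K^{2} - 84 + K 144) = - (K^{2} - 84 + 144 K) = - (-84 + K^{2} + 144 K) = 84 - K^{2} - 144 K$)
$\frac{1}{-56298 + Q{\left(-229 \right)}} = \frac{1}{-56298 - 19381} = \frac{1}{-75679} = - \frac{1}{75679}$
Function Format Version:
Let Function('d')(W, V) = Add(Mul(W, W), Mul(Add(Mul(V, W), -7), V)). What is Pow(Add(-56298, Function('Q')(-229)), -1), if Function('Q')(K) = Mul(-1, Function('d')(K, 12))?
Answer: Rational(-1, 75679) ≈ -1.3214e-5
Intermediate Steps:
Function('d')(W, V) = Add(Pow(W, 2), Mul(V, Add(-7, Mul(V, W)))) (Function('d')(W, V) = Add(Pow(W, 2), Mul(Add(-7, Mul(V, W)), V)) = Add(Pow(W, 2), Mul(V, Add(-7, Mul(V, W)))))
Function('Q')(K) = Add(84, Mul(-1, Pow(K, 2)), Mul(-144, K)) (Function('Q')(K) = Mul(-1, Add(Pow(K, 2), Mul(-7, 12), Mul(K, Pow(12, 2)))) = Mul(-1, Add(Pow(K, 2), -84, Mul(K, 144))) = Mul(-1, Add(Pow(K, 2), -84, Mul(144, K))) = Mul(-1, Add(-84, Pow(K, 2), Mul(144, K))) = Add(84, Mul(-1, Pow(K, 2)), Mul(-144, K)))
Pow(Add(-56298, Function('Q')(-229)), -1) = Pow(Add(-56298, Add(84, Mul(-1, Pow(-229, 2)), Mul(-144, -229))), -1) = Pow(Add(-56298, Add(84, Mul(-1, 52441), 32976)), -1) = Pow(Add(-56298, Add(84, -52441, 32976)), -1) = Pow(Add(-56298, -19381), -1) = Pow(-75679, -1) = Rational(-1, 75679)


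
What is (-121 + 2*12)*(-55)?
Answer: 5335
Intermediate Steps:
(-121 + 2*12)*(-55) = (-121 + 24)*(-55) = -97*(-55) = 5335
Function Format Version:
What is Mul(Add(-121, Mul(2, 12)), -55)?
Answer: 5335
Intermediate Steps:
Mul(Add(-121, Mul(2, 12)), -55) = Mul(Add(-121, 24), -55) = Mul(-97, -55) = 5335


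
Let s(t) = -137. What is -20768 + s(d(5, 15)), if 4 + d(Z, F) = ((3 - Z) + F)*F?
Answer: -20905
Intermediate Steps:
d(Z, F) = -4 + F*(3 + F - Z) (d(Z, F) = -4 + ((3 - Z) + F)*F = -4 + (3 + F - Z)*F = -4 + F*(3 + F - Z))
-20768 + s(d(5, 15)) = -20768 - 137 = -20905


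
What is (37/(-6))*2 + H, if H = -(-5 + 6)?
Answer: -40/3 ≈ -13.333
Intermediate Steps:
H = -1 (H = -1*1 = -1)
(37/(-6))*2 + H = (37/(-6))*2 - 1 = (37*(-⅙))*2 - 1 = -37/6*2 - 1 = -37/3 - 1 = -40/3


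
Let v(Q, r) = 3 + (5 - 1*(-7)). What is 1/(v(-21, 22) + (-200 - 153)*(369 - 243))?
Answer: -1/44463 ≈ -2.2491e-5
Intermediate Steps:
v(Q, r) = 15 (v(Q, r) = 3 + (5 + 7) = 3 + 12 = 15)
1/(v(-21, 22) + (-200 - 153)*(369 - 243)) = 1/(15 + (-200 - 153)*(369 - 243)) = 1/(15 - 353*126) = 1/(15 - 44478) = 1/(-44463) = -1/44463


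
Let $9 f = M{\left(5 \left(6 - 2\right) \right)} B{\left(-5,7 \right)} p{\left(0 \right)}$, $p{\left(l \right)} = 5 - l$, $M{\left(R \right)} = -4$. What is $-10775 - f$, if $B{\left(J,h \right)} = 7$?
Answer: $- \frac{96835}{9} \approx -10759.0$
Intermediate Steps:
$f = - \frac{140}{9}$ ($f = \frac{\left(-4\right) 7 \left(5 - 0\right)}{9} = \frac{\left(-28\right) \left(5 + 0\right)}{9} = \frac{\left(-28\right) 5}{9} = \frac{1}{9} \left(-140\right) = - \frac{140}{9} \approx -15.556$)
$-10775 - f = -10775 - - \frac{140}{9} = -10775 + \frac{140}{9} = - \frac{96835}{9}$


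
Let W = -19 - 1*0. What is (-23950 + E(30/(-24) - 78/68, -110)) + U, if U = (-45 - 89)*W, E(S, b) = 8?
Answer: -21396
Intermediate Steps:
W = -19 (W = -19 + 0 = -19)
U = 2546 (U = (-45 - 89)*(-19) = -134*(-19) = 2546)
(-23950 + E(30/(-24) - 78/68, -110)) + U = (-23950 + 8) + 2546 = -23942 + 2546 = -21396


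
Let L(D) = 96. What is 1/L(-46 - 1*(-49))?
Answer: 1/96 ≈ 0.010417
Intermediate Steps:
1/L(-46 - 1*(-49)) = 1/96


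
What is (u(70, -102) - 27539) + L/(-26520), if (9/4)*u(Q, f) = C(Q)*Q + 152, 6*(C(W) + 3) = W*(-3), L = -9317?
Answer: -759885923/26520 ≈ -28653.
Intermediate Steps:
C(W) = -3 - W/2 (C(W) = -3 + (W*(-3))/6 = -3 + (-3*W)/6 = -3 - W/2)
u(Q, f) = 608/9 + 4*Q*(-3 - Q/2)/9 (u(Q, f) = 4*((-3 - Q/2)*Q + 152)/9 = 4*(Q*(-3 - Q/2) + 152)/9 = 4*(152 + Q*(-3 - Q/2))/9 = 608/9 + 4*Q*(-3 - Q/2)/9)
(u(70, -102) - 27539) + L/(-26520) = ((608/9 - 2/9*70*(6 + 70)) - 27539) - 9317/(-26520) = ((608/9 - 2/9*70*76) - 27539) - 9317*(-1/26520) = ((608/9 - 10640/9) - 27539) + 9317/26520 = (-3344/3 - 27539) + 9317/26520 = -85961/3 + 9317/26520 = -759885923/26520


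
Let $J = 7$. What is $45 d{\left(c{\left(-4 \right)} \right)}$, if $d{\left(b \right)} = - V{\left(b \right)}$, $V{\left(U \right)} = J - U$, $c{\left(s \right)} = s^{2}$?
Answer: $405$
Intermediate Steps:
$V{\left(U \right)} = 7 - U$
$d{\left(b \right)} = -7 + b$ ($d{\left(b \right)} = - (7 - b) = -7 + b$)
$45 d{\left(c{\left(-4 \right)} \right)} = 45 \left(-7 + \left(-4\right)^{2}\right) = 45 \left(-7 + 16\right) = 45 \cdot 9 = 405$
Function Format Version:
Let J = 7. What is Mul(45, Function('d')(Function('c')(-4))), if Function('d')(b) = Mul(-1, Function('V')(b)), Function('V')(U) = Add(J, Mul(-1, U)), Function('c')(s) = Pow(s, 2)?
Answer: 405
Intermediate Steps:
Function('V')(U) = Add(7, Mul(-1, U))
Function('d')(b) = Add(-7, b) (Function('d')(b) = Mul(-1, Add(7, Mul(-1, b))) = Add(-7, b))
Mul(45, Function('d')(Function('c')(-4))) = Mul(45, Add(-7, Pow(-4, 2))) = Mul(45, Add(-7, 16)) = Mul(45, 9) = 405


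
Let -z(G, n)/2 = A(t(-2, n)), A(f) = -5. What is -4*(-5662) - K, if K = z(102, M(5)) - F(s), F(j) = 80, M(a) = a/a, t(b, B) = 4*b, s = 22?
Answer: 22718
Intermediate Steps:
M(a) = 1
z(G, n) = 10 (z(G, n) = -2*(-5) = 10)
K = -70 (K = 10 - 1*80 = 10 - 80 = -70)
-4*(-5662) - K = -4*(-5662) - 1*(-70) = 22648 + 70 = 22718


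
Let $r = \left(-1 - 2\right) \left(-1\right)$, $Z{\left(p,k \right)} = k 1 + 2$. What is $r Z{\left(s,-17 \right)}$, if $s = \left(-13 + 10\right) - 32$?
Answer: $-45$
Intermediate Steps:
$s = -35$ ($s = -3 - 32 = -35$)
$Z{\left(p,k \right)} = 2 + k$ ($Z{\left(p,k \right)} = k + 2 = 2 + k$)
$r = 3$ ($r = \left(-3\right) \left(-1\right) = 3$)
$r Z{\left(s,-17 \right)} = 3 \left(2 - 17\right) = 3 \left(-15\right) = -45$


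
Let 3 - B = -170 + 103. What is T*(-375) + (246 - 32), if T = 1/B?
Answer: 2921/14 ≈ 208.64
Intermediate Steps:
B = 70 (B = 3 - (-170 + 103) = 3 - 1*(-67) = 3 + 67 = 70)
T = 1/70 ≈ 0.014286
T*(-375) + (246 - 32) = (1/70)*(-375) + (246 - 32) = -75/14 + 214 = 2921/14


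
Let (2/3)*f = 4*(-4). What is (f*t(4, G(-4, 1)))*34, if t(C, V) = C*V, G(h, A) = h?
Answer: 13056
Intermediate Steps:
f = -24 (f = 3*(4*(-4))/2 = (3/2)*(-16) = -24)
(f*t(4, G(-4, 1)))*34 = -96*(-4)*34 = -24*(-16)*34 = 384*34 = 13056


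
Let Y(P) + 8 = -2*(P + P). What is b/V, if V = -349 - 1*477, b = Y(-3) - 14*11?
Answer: 75/413 ≈ 0.18160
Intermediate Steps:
Y(P) = -8 - 4*P (Y(P) = -8 - 2*(P + P) = -8 - 4*P)
b = -150 (b = (-8 - 4*(-3)) - 14*11 = (-8 + 12) - 154 = 4 - 154 = -150)
V = -826 (V = -349 - 477 = -826)
b/V = -150/(-826) = -150*(-1/826) = 75/413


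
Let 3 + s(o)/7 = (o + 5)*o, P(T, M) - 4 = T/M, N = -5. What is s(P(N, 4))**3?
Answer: 8627738651/4096 ≈ 2.1064e+6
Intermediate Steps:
P(T, M) = 4 + T/M
s(o) = -21 + 7*o*(5 + o) (s(o) = -21 + 7*((o + 5)*o) = -21 + 7*((5 + o)*o) = -21 + 7*(o*(5 + o)) = -21 + 7*o*(5 + o))
s(P(N, 4))**3 = (-21 + 7*(4 - 5/4)**2 + 35*(4 - 5/4))**3 = (-21 + 7*(11/4)**2 + 35*(11/4))**3 = (-21 + 7*(121/16) + 385/4)**3 = (-21 + 847/16 + 385/4)**3 = (2051/16)**3 = 8627738651/4096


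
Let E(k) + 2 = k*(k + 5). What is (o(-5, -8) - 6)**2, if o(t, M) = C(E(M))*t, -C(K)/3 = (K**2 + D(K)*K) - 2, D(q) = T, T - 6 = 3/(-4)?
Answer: 320875569/4 ≈ 8.0219e+7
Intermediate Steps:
T = 21/4 (T = 6 + 3/(-4) = 6 + 3*(-1/4) = 6 - 3/4 = 21/4 ≈ 5.2500)
D(q) = 21/4
E(k) = -2 + k*(5 + k) (E(k) = -2 + k*(k + 5) = -2 + k*(5 + k))
C(K) = 6 - 3*K**2 - 63*K/4 (C(K) = -3*((K**2 + 21*K/4) - 2) = -3*(-2 + K**2 + 21*K/4) = 6 - 3*K**2 - 63*K/4)
o(t, M) = t*(75/2 - 3*(-2 + M**2 + 5*M)**2 - 315*M/4 - 63*M**2/4) (o(t, M) = (6 - 3*(-2 + M**2 + 5*M)**2 - 63*(-2 + M**2 + 5*M)/4)*t = (6 - 3*(-2 + M**2 + 5*M)**2 + (63/2 - 315*M/4 - 63*M**2/4))*t = (75/2 - 3*(-2 + M**2 + 5*M)**2 - 315*M/4 - 63*M**2/4)*t = t*(75/2 - 3*(-2 + M**2 + 5*M)**2 - 315*M/4 - 63*M**2/4))
(o(-5, -8) - 6)**2 = ((3/4)*(-5)*(34 - 105*(-8)**2 - 40*(-8)**3 - 25*(-8) - 4*(-8)**4) - 6)**2 = ((3/4)*(-5)*(34 - 105*64 - 40*(-512) + 200 - 4*4096) - 6)**2 = ((3/4)*(-5)*(34 - 6720 + 20480 + 200 - 16384) - 6)**2 = ((3/4)*(-5)*(-2390) - 6)**2 = (17925/2 - 6)**2 = (17913/2)**2 = 320875569/4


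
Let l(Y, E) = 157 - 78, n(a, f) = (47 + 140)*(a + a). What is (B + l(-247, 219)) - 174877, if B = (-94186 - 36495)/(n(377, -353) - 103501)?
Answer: -6554531287/37497 ≈ -1.7480e+5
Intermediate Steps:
n(a, f) = 374*a (n(a, f) = 187*(2*a) = 374*a)
l(Y, E) = 79
B = -130681/37497 (B = (-94186 - 36495)/(374*377 - 103501) = -130681/(140998 - 103501) = -130681/37497 ≈ -3.4851)
(B + l(-247, 219)) - 174877 = (-130681/37497 + 79) - 174877 = 2831582/37497 - 174877 = -6554531287/37497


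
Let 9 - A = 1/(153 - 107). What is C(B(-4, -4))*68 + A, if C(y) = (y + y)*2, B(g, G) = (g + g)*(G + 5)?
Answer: -99683/46 ≈ -2167.0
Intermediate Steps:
B(g, G) = 2*g*(5 + G) (B(g, G) = (2*g)*(5 + G) = 2*g*(5 + G))
C(y) = 4*y (C(y) = (2*y)*2 = 4*y)
A = 413/46 (A = 9 - 1/(153 - 107) = 9 - 1/46 = 413/46 ≈ 8.9783)
C(B(-4, -4))*68 + A = (4*(2*(-4)*(5 - 4)))*68 + 413/46 = (4*(2*(-4)*1))*68 + 413/46 = (4*(-8))*68 + 413/46 = -32*68 + 413/46 = -2176 + 413/46 = -99683/46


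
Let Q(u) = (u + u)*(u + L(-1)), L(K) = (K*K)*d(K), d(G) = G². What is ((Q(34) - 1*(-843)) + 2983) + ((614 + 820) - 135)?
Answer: 7505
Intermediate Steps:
L(K) = K⁴ (L(K) = (K*K)*K² = K²*K² = K⁴)
Q(u) = 2*u*(1 + u) (Q(u) = (u + u)*(u + (-1)⁴) = (2*u)*(u + 1) = (2*u)*(1 + u) = 2*u*(1 + u))
((Q(34) - 1*(-843)) + 2983) + ((614 + 820) - 135) = ((2*34*(1 + 34) - 1*(-843)) + 2983) + ((614 + 820) - 135) = ((2*34*35 + 843) + 2983) + (1434 - 135) = ((2380 + 843) + 2983) + 1299 = (3223 + 2983) + 1299 = 6206 + 1299 = 7505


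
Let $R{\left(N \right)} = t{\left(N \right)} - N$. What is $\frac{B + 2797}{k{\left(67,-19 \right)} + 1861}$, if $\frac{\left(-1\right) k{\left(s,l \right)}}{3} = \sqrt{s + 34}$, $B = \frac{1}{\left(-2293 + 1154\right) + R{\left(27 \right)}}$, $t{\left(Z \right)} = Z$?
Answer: $\frac{2964370151}{1971843634} + \frac{4778673 \sqrt{101}}{1971843634} \approx 1.5277$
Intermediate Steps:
$R{\left(N \right)} = 0$ ($R{\left(N \right)} = N - N = 0$)
$B = - \frac{1}{1139}$ ($B = \frac{1}{\left(-2293 + 1154\right) + 0} = \frac{1}{-1139 + 0} = \frac{1}{-1139} = - \frac{1}{1139} \approx -0.00087796$)
$k{\left(s,l \right)} = - 3 \sqrt{34 + s}$ ($k{\left(s,l \right)} = - 3 \sqrt{s + 34} = - 3 \sqrt{34 + s}$)
$\frac{B + 2797}{k{\left(67,-19 \right)} + 1861} = \frac{- \frac{1}{1139} + 2797}{- 3 \sqrt{34 + 67} + 1861} = \frac{3185782}{1139 \left(- 3 \sqrt{101} + 1861\right)} = \frac{3185782}{1139 \left(1861 - 3 \sqrt{101}\right)}$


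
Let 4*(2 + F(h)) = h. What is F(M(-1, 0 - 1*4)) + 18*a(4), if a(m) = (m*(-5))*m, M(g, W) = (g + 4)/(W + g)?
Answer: -28843/20 ≈ -1442.2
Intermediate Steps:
M(g, W) = (4 + g)/(W + g)
a(m) = -5*m² (a(m) = (-5*m)*m = -5*m²)
F(h) = -2 + h/4
F(M(-1, 0 - 1*4)) + 18*a(4) = (-2 + ((4 - 1)/((0 - 1*4) - 1))/4) + 18*(-5*4²) = (-2 + (3/((0 - 4) - 1))/4) + 18*(-5*16) = (-2 + (3/(-4 - 1))/4) + 18*(-80) = (-2 + (3/(-5))/4) - 1440 = (-2 + (-⅕*3)/4) - 1440 = (-2 + (¼)*(-⅗)) - 1440 = (-2 - 3/20) - 1440 = -43/20 - 1440 = -28843/20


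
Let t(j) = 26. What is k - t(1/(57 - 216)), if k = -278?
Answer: -304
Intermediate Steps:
k - t(1/(57 - 216)) = -278 - 1*26 = -278 - 26 = -304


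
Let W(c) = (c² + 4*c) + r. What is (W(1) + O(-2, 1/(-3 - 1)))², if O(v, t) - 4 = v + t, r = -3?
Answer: 225/16 ≈ 14.063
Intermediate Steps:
W(c) = -3 + c² + 4*c (W(c) = (c² + 4*c) - 3 = -3 + c² + 4*c)
O(v, t) = 4 + t + v (O(v, t) = 4 + (v + t) = 4 + (t + v) = 4 + t + v)
(W(1) + O(-2, 1/(-3 - 1)))² = ((-3 + 1² + 4*1) + (4 + 1/(-3 - 1) - 2))² = ((-3 + 1 + 4) + (4 + 1/(-4) - 2))² = (2 + (4 - ¼ - 2))² = (2 + 7/4)² = (15/4)² = 225/16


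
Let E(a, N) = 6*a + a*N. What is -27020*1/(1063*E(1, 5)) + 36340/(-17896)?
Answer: -227118385/52314482 ≈ -4.3414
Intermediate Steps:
E(a, N) = 6*a + N*a
-27020*1/(1063*E(1, 5)) + 36340/(-17896) = -27020*1/(1063*(6 + 5)) + 36340/(-17896) = -27020/(1063*(1*11)) + 36340*(-1/17896) = -27020/(1063*11) - 9085/4474 = -27020/11693 - 9085/4474 = -227118385/52314482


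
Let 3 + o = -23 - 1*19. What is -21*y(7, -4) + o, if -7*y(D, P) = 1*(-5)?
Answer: -60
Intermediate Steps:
y(D, P) = 5/7 (y(D, P) = -(-5)/7 = -⅐*(-5) = 5/7)
o = -45 (o = -3 + (-23 - 1*19) = -3 + (-23 - 19) = -3 - 42 = -45)
-21*y(7, -4) + o = -21*5/7 - 45 = -15 - 45 = -60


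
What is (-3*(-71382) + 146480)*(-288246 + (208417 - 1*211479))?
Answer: -105053238808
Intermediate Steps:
(-3*(-71382) + 146480)*(-288246 + (208417 - 1*211479)) = (214146 + 146480)*(-288246 + (208417 - 211479)) = 360626*(-288246 - 3062) = 360626*(-291308) = -105053238808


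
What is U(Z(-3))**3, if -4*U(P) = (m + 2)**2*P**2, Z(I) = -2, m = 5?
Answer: -117649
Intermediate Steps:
U(P) = -49*P**2/4 (U(P) = -(5 + 2)**2*P**2/4 = -7**2*P**2/4 = -49*P**2/4)
U(Z(-3))**3 = (-49/4*(-2)**2)**3 = (-49/4*4)**3 = (-49)**3 = -117649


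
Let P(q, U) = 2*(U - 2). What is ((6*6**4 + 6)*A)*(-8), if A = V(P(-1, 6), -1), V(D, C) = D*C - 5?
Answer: 809328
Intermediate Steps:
P(q, U) = -4 + 2*U (P(q, U) = 2*(-2 + U) = -4 + 2*U)
V(D, C) = -5 + C*D (V(D, C) = C*D - 5 = -5 + C*D)
A = -13 (A = -5 - (-4 + 2*6) = -5 - (-4 + 12) = -5 - 1*8 = -5 - 8 = -13)
((6*6**4 + 6)*A)*(-8) = ((6*6**4 + 6)*(-13))*(-8) = ((6*1296 + 6)*(-13))*(-8) = ((7776 + 6)*(-13))*(-8) = (7782*(-13))*(-8) = -101166*(-8) = 809328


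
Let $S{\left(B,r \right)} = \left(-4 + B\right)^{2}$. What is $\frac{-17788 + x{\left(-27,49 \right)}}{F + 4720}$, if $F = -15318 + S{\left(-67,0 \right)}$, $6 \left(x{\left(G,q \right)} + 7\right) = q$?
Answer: $\frac{106721}{33342} \approx 3.2008$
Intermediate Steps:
$x{\left(G,q \right)} = -7 + \frac{q}{6}$
$F = -10277$ ($F = -15318 + \left(-4 - 67\right)^{2} = -15318 + \left(-71\right)^{2} = -15318 + 5041 = -10277$)
$\frac{-17788 + x{\left(-27,49 \right)}}{F + 4720} = \frac{-17788 + \left(-7 + \frac{1}{6} \cdot 49\right)}{-10277 + 4720} = \frac{-17788 + \left(-7 + \frac{49}{6}\right)}{-5557} = \left(-17788 + \frac{7}{6}\right) \left(- \frac{1}{5557}\right) = \left(- \frac{106721}{6}\right) \left(- \frac{1}{5557}\right) = \frac{106721}{33342}$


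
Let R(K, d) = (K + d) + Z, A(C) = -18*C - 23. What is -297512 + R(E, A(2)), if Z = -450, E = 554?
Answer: -297467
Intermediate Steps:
A(C) = -23 - 18*C
R(K, d) = -450 + K + d (R(K, d) = (K + d) - 450 = -450 + K + d)
-297512 + R(E, A(2)) = -297512 + (-450 + 554 + (-23 - 18*2)) = -297512 + (-450 + 554 + (-23 - 36)) = -297512 + (-450 + 554 - 59) = -297512 + 45 = -297467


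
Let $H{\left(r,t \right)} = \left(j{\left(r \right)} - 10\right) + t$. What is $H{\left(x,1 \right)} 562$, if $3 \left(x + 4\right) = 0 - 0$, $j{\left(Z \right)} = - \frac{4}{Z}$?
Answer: $-4496$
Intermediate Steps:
$x = -4$ ($x = -4 + \frac{0 - 0}{3} = -4 + \frac{0 + 0}{3} = -4 + \frac{1}{3} \cdot 0 = -4 + 0 = -4$)
$H{\left(r,t \right)} = -10 + t - \frac{4}{r}$ ($H{\left(r,t \right)} = \left(- \frac{4}{r} - 10\right) + t = \left(-10 - \frac{4}{r}\right) + t = -10 + t - \frac{4}{r}$)
$H{\left(x,1 \right)} 562 = \left(-10 + 1 - \frac{4}{-4}\right) 562 = \left(-10 + 1 - -1\right) 562 = \left(-10 + 1 + 1\right) 562 = \left(-8\right) 562 = -4496$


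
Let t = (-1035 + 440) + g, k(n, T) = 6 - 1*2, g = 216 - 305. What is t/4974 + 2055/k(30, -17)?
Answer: 1703139/3316 ≈ 513.61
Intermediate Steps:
g = -89
k(n, T) = 4 (k(n, T) = 6 - 2 = 4)
t = -684 (t = (-1035 + 440) - 89 = -595 - 89 = -684)
t/4974 + 2055/k(30, -17) = -684/4974 + 2055/4 = -684*1/4974 + 2055*(1/4) = -114/829 + 2055/4 = 1703139/3316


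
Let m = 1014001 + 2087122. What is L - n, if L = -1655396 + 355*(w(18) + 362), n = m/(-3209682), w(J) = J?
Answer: -4880305541149/3209682 ≈ -1.5205e+6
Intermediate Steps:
m = 3101123
n = -3101123/3209682 (n = 3101123/(-3209682) = 3101123*(-1/3209682) = -3101123/3209682 ≈ -0.96618)
L = -1520496 (L = -1655396 + 355*(18 + 362) = -1655396 + 355*380 = -1655396 + 134900 = -1520496)
L - n = -1520496 - 1*(-3101123/3209682) = -1520496 + 3101123/3209682 = -4880305541149/3209682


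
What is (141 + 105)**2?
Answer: 60516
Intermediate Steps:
(141 + 105)**2 = 246**2 = 60516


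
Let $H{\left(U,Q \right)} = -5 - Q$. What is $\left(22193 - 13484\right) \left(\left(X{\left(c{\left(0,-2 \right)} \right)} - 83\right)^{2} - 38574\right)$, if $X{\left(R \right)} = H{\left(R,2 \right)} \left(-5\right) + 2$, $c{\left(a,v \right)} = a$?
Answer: $-317512722$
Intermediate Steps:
$X{\left(R \right)} = 37$ ($X{\left(R \right)} = \left(-5 - 2\right) \left(-5\right) + 2 = \left(-7\right) \left(-5\right) + 2 = 35 + 2 = 37$)
$\left(22193 - 13484\right) \left(\left(X{\left(c{\left(0,-2 \right)} \right)} - 83\right)^{2} - 38574\right) = \left(22193 - 13484\right) \left(\left(37 - 83\right)^{2} - 38574\right) = 8709 \left(\left(-46\right)^{2} - 38574\right) = 8709 \left(2116 - 38574\right) = 8709 \left(-36458\right) = -317512722$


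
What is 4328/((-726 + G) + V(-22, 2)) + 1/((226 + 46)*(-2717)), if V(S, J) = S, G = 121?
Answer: -15303811/2217072 ≈ -6.9027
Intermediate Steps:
4328/((-726 + G) + V(-22, 2)) + 1/((226 + 46)*(-2717)) = 4328/((-726 + 121) - 22) + 1/((226 + 46)*(-2717)) = 4328/(-605 - 22) - 1/2717/272 = 4328/(-627) + (1/272)*(-1/2717) = 4328*(-1/627) - 1/739024 = -4328/627 - 1/739024 = -15303811/2217072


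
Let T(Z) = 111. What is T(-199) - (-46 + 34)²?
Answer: -33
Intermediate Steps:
T(-199) - (-46 + 34)² = 111 - (-46 + 34)² = 111 - 1*(-12)² = 111 - 1*144 = 111 - 144 = -33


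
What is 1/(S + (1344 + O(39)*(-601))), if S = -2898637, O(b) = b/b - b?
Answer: -1/2874455 ≈ -3.4789e-7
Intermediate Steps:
O(b) = 1 - b
1/(S + (1344 + O(39)*(-601))) = 1/(-2898637 + (1344 + (1 - 1*39)*(-601))) = 1/(-2898637 + (1344 + (1 - 39)*(-601))) = 1/(-2898637 + (1344 - 38*(-601))) = 1/(-2898637 + (1344 + 22838)) = 1/(-2898637 + 24182) = 1/(-2874455) = -1/2874455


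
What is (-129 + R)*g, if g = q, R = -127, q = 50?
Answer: -12800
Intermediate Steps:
g = 50
(-129 + R)*g = (-129 - 127)*50 = -256*50 = -12800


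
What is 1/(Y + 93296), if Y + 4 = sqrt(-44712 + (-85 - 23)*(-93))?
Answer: 23323/2175857983 - 9*I*sqrt(107)/4351715966 ≈ 1.0719e-5 - 2.1393e-8*I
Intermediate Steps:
Y = -4 + 18*I*sqrt(107) (Y = -4 + sqrt(-44712 + (-85 - 23)*(-93)) = -4 + sqrt(-44712 - 108*(-93)) = -4 + sqrt(-44712 + 10044) = -4 + sqrt(-34668) = -4 + 18*I*sqrt(107) ≈ -4.0 + 186.19*I)
1/(Y + 93296) = 1/((-4 + 18*I*sqrt(107)) + 93296) = 1/(93292 + 18*I*sqrt(107))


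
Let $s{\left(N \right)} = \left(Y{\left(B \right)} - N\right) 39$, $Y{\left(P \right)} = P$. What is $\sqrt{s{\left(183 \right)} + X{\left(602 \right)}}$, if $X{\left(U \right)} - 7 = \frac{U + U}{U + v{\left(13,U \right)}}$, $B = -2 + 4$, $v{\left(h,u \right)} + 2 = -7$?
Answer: $\frac{2 i \sqrt{619778694}}{593} \approx 83.964 i$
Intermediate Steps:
$v{\left(h,u \right)} = -9$ ($v{\left(h,u \right)} = -2 - 7 = -9$)
$B = 2$
$X{\left(U \right)} = 7 + \frac{2 U}{-9 + U}$ ($X{\left(U \right)} = 7 + \frac{U + U}{U - 9} = 7 + \frac{2 U}{-9 + U}$)
$s{\left(N \right)} = 78 - 39 N$ ($s{\left(N \right)} = \left(2 - N\right) 39 = 78 - 39 N$)
$\sqrt{s{\left(183 \right)} + X{\left(602 \right)}} = \sqrt{\left(78 - 7137\right) + \frac{9 \left(-7 + 602\right)}{-9 + 602}} = \sqrt{\left(78 - 7137\right) + 9 \cdot \frac{1}{593} \cdot 595} = \sqrt{-7059 + 9 \cdot \frac{1}{593} \cdot 595} = \sqrt{-7059 + \frac{5355}{593}} = \sqrt{- \frac{4180632}{593}} = \frac{2 i \sqrt{619778694}}{593}$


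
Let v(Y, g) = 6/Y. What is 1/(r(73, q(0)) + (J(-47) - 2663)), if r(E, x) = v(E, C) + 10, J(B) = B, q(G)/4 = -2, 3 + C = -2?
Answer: -73/197094 ≈ -0.00037038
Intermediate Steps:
C = -5 (C = -3 - 2 = -5)
q(G) = -8 (q(G) = 4*(-2) = -8)
r(E, x) = 10 + 6/E (r(E, x) = 6/E + 10 = 10 + 6/E)
1/(r(73, q(0)) + (J(-47) - 2663)) = 1/((10 + 6/73) + (-47 - 2663)) = 1/((10 + 6*(1/73)) - 2710) = 1/((10 + 6/73) - 2710) = 1/(736/73 - 2710) = 1/(-197094/73) = -73/197094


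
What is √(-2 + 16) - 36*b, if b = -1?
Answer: 36 + √14 ≈ 39.742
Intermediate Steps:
√(-2 + 16) - 36*b = √(-2 + 16) - 36*(-1) = √14 + 36 = 36 + √14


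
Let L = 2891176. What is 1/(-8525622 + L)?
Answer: -1/5634446 ≈ -1.7748e-7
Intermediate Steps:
1/(-8525622 + L) = 1/(-8525622 + 2891176) = 1/(-5634446) = -1/5634446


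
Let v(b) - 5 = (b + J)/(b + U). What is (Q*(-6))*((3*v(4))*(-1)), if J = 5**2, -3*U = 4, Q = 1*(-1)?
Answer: -1143/4 ≈ -285.75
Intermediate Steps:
Q = -1
U = -4/3 (U = -1/3*4 = -4/3 ≈ -1.3333)
J = 25
v(b) = 5 + (25 + b)/(-4/3 + b) (v(b) = 5 + (b + 25)/(b - 4/3) = 5 + (25 + b)/(-4/3 + b))
(Q*(-6))*((3*v(4))*(-1)) = (-1*(-6))*((3*((55 + 18*4)/(-4 + 3*4)))*(-1)) = 6*((3*((55 + 72)/(-4 + 12)))*(-1)) = 6*((3*(127/8))*(-1)) = 6*((381/8)*(-1)) = 6*(-381/8) = -1143/4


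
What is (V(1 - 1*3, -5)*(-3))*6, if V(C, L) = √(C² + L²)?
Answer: -18*√29 ≈ -96.933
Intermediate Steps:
(V(1 - 1*3, -5)*(-3))*6 = (√((1 - 1*3)² + (-5)²)*(-3))*6 = (√((1 - 3)² + 25)*(-3))*6 = (√((-2)² + 25)*(-3))*6 = (√(4 + 25)*(-3))*6 = (√29*(-3))*6 = -3*√29*6 = -18*√29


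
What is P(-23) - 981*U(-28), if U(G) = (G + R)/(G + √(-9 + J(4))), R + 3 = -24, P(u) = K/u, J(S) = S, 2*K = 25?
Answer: -23171255/12098 - 17985*I*√5/263 ≈ -1915.3 - 152.91*I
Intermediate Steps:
K = 25/2 (K = (½)*25 = 25/2 ≈ 12.500)
P(u) = 25/(2*u)
R = -27 (R = -3 - 24 = -27)
U(G) = (-27 + G)/(G + I*√5) (U(G) = (G - 27)/(G + √(-9 + 4)) = (-27 + G)/(G + √(-5)) = (-27 + G)/(G + I*√5))
P(-23) - 981*U(-28) = (25/2)/(-23) - 981*(-27 - 28)/(-28 + I*√5) = (25/2)*(-1/23) - 981*(-55)/(-28 + I*√5) = -25/46 - (-53955)/(-28 + I*√5) = -25/46 + 53955/(-28 + I*√5)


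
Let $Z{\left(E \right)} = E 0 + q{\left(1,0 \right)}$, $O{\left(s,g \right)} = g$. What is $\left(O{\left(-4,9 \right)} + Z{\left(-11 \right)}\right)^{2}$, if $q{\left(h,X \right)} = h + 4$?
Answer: $196$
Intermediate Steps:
$q{\left(h,X \right)} = 4 + h$
$Z{\left(E \right)} = 5$ ($Z{\left(E \right)} = E 0 + \left(4 + 1\right) = 0 + 5 = 5$)
$\left(O{\left(-4,9 \right)} + Z{\left(-11 \right)}\right)^{2} = \left(9 + 5\right)^{2} = 14^{2} = 196$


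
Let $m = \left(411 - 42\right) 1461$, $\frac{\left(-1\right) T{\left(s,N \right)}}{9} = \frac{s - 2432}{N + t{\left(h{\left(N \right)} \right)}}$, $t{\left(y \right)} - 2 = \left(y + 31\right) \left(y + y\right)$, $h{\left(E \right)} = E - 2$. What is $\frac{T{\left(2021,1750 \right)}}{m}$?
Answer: $\frac{137}{124217422512} \approx 1.1029 \cdot 10^{-9}$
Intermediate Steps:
$h{\left(E \right)} = -2 + E$ ($h{\left(E \right)} = E - 2 = -2 + E$)
$t{\left(y \right)} = 2 + 2 y \left(31 + y\right)$ ($t{\left(y \right)} = 2 + \left(y + 31\right) \left(y + y\right) = 2 + \left(31 + y\right) 2 y = 2 + 2 y \left(31 + y\right)$)
$T{\left(s,N \right)} = - \frac{9 \left(-2432 + s\right)}{-122 + 2 \left(-2 + N\right)^{2} + 63 N}$ ($T{\left(s,N \right)} = - 9 \frac{s - 2432}{N + \left(2 + 2 \left(-2 + N\right)^{2} + 62 \left(-2 + N\right)\right)} = - 9 \frac{-2432 + s}{N + \left(2 + 2 \left(-2 + N\right)^{2} + \left(-124 + 62 N\right)\right)} = - 9 \frac{-2432 + s}{N + \left(-122 + 2 \left(-2 + N\right)^{2} + 62 N\right)} = - 9 \frac{-2432 + s}{-122 + 2 \left(-2 + N\right)^{2} + 63 N} = - \frac{9 \left(-2432 + s\right)}{-122 + 2 \left(-2 + N\right)^{2} + 63 N}$)
$m = 539109$ ($m = 369 \cdot 1461 = 539109$)
$\frac{T{\left(2021,1750 \right)}}{m} = \frac{9 \frac{1}{-114 + 2 \cdot 1750^{2} + 55 \cdot 1750} \left(2432 - 2021\right)}{539109} = \frac{9 \left(2432 - 2021\right)}{-114 + 2 \cdot 3062500 + 96250} \cdot \frac{1}{539109} = 9 \frac{1}{-114 + 6125000 + 96250} \cdot 411 \cdot \frac{1}{539109} = 9 \cdot \frac{1}{6221136} \cdot 411 \cdot \frac{1}{539109} = \frac{1233}{2073712} \cdot \frac{1}{539109} = \frac{137}{124217422512}$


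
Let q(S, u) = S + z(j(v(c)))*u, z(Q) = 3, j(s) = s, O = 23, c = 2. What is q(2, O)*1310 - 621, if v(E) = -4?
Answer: 92389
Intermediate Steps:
q(S, u) = S + 3*u
q(2, O)*1310 - 621 = (2 + 3*23)*1310 - 621 = (2 + 69)*1310 - 621 = 71*1310 - 621 = 93010 - 621 = 92389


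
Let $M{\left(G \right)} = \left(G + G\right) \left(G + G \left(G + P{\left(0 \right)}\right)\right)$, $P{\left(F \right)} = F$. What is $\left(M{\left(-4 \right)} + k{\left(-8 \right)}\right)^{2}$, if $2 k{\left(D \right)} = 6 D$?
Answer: $14400$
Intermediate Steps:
$k{\left(D \right)} = 3 D$ ($k{\left(D \right)} = \frac{6 D}{2} = 3 D$)
$M{\left(G \right)} = 2 G \left(G + G^{2}\right)$ ($M{\left(G \right)} = \left(G + G\right) \left(G + G \left(G + 0\right)\right) = 2 G \left(G + G G\right) = 2 G \left(G + G^{2}\right)$)
$\left(M{\left(-4 \right)} + k{\left(-8 \right)}\right)^{2} = \left(2 \left(-4\right)^{2} \left(1 - 4\right) + 3 \left(-8\right)\right)^{2} = \left(2 \cdot 16 \left(-3\right) - 24\right)^{2} = \left(-96 - 24\right)^{2} = \left(-120\right)^{2} = 14400$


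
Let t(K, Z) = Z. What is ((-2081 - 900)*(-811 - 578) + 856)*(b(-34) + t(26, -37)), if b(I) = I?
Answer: -294044015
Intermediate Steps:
((-2081 - 900)*(-811 - 578) + 856)*(b(-34) + t(26, -37)) = ((-2081 - 900)*(-811 - 578) + 856)*(-34 - 37) = (-2981*(-1389) + 856)*(-71) = (4140609 + 856)*(-71) = 4141465*(-71) = -294044015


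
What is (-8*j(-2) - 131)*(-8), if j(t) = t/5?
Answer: 5112/5 ≈ 1022.4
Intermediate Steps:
j(t) = t/5 (j(t) = t*(⅕) = t/5)
(-8*j(-2) - 131)*(-8) = (-8*(-2)/5 - 131)*(-8) = (-8*(-⅖) - 131)*(-8) = (16/5 - 131)*(-8) = -639/5*(-8) = 5112/5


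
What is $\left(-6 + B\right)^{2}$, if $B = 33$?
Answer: $729$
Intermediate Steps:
$\left(-6 + B\right)^{2} = \left(-6 + 33\right)^{2} = 27^{2} = 729$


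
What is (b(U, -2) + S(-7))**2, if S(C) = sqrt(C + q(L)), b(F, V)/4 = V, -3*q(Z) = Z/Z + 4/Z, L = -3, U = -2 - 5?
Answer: (24 - I*sqrt(62))**2/9 ≈ 57.111 - 41.995*I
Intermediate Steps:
U = -7
q(Z) = -1/3 - 4/(3*Z) (q(Z) = -(Z/Z + 4/Z)/3 = -(1 + 4/Z)/3 = -1/3 - 4/(3*Z))
b(F, V) = 4*V
S(C) = sqrt(1/9 + C) (S(C) = sqrt(C + (1/3)*(-4 - 1*(-3))/(-3)) = sqrt(C + (1/3)*(-1/3)*(-4 + 3)) = sqrt(C + (1/3)*(-1/3)*(-1)) = sqrt(C + 1/9) = sqrt(1/9 + C))
(b(U, -2) + S(-7))**2 = (4*(-2) + sqrt(1 + 9*(-7))/3)**2 = (-8 + sqrt(1 - 63)/3)**2 = (-8 + sqrt(-62)/3)**2 = (-8 + (I*sqrt(62))/3)**2 = (-8 + I*sqrt(62)/3)**2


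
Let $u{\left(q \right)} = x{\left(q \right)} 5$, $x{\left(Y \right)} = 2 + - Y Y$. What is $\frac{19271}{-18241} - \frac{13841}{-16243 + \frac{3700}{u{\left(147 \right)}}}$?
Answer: $- \frac{35357129512}{173024877813} \approx -0.20435$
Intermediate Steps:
$x{\left(Y \right)} = 2 - Y^{2}$
$u{\left(q \right)} = 10 - 5 q^{2}$ ($u{\left(q \right)} = \left(2 - q^{2}\right) 5 = 10 - 5 q^{2}$)
$\frac{19271}{-18241} - \frac{13841}{-16243 + \frac{3700}{u{\left(147 \right)}}} = \frac{19271}{-18241} - \frac{13841}{-16243 + \frac{3700}{10 - 5 \cdot 147^{2}}} = 19271 \left(- \frac{1}{18241}\right) - \frac{13841}{-16243 + \frac{3700}{10 - 108045}} = - \frac{19271}{18241} - \frac{13841}{-16243 + \frac{3700}{10 - 108045}} = - \frac{19271}{18241} - \frac{13841}{-16243 + \frac{3700}{-108035}} = - \frac{19271}{18241} - \frac{13841}{-16243 + 3700 \left(- \frac{1}{108035}\right)} = - \frac{19271}{18241} - \frac{13841}{-16243 - \frac{740}{21607}} = - \frac{19271}{18241} - \frac{13841}{- \frac{350963241}{21607}} = - \frac{19271}{18241} - - \frac{299062487}{350963241} = - \frac{19271}{18241} + \frac{299062487}{350963241} = - \frac{35357129512}{173024877813}$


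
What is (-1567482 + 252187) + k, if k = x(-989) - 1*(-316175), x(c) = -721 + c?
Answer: -1000830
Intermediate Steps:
k = 314465 (k = (-721 - 989) - 1*(-316175) = -1710 + 316175 = 314465)
(-1567482 + 252187) + k = (-1567482 + 252187) + 314465 = -1315295 + 314465 = -1000830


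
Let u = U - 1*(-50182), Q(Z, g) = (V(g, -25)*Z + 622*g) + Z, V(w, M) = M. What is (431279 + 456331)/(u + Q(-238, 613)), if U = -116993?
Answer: 295870/106729 ≈ 2.7722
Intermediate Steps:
Q(Z, g) = -24*Z + 622*g (Q(Z, g) = (-25*Z + 622*g) + Z = -24*Z + 622*g)
u = -66811 (u = -116993 - 1*(-50182) = -116993 + 50182 = -66811)
(431279 + 456331)/(u + Q(-238, 613)) = (431279 + 456331)/(-66811 + (-24*(-238) + 622*613)) = 887610/(-66811 + (5712 + 381286)) = 887610/(-66811 + 386998) = 887610/320187 = 887610*(1/320187) = 295870/106729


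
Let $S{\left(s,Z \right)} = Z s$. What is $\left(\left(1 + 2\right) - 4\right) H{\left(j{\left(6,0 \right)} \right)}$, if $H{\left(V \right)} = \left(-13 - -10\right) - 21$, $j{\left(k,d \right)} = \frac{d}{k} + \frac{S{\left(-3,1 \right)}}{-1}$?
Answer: $24$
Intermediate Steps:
$j{\left(k,d \right)} = 3 + \frac{d}{k}$ ($j{\left(k,d \right)} = \frac{d}{k} + \frac{1 \left(-3\right)}{-1} = \frac{d}{k} - -3 = \frac{d}{k} + 3 = 3 + \frac{d}{k}$)
$H{\left(V \right)} = -24$ ($H{\left(V \right)} = \left(-13 + 10\right) - 21 = -3 - 21 = -24$)
$\left(\left(1 + 2\right) - 4\right) H{\left(j{\left(6,0 \right)} \right)} = \left(\left(1 + 2\right) - 4\right) \left(-24\right) = \left(3 - 4\right) \left(-24\right) = \left(-1\right) \left(-24\right) = 24$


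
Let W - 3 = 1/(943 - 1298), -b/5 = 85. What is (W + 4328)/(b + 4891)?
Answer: 768752/792715 ≈ 0.96977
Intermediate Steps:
b = -425 (b = -5*85 = -425)
W = 1064/355 (W = 3 + 1/(943 - 1298) = 3 + 1/(-355) = 3 - 1/355 = 1064/355 ≈ 2.9972)
(W + 4328)/(b + 4891) = (1064/355 + 4328)/(-425 + 4891) = (1537504/355)/4466 = (1537504/355)*(1/4466) = 768752/792715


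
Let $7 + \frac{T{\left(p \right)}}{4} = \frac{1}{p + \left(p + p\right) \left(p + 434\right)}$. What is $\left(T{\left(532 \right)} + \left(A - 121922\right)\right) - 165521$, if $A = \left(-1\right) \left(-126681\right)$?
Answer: $- \frac{41337340309}{257089} \approx -1.6079 \cdot 10^{5}$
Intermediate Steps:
$A = 126681$
$T{\left(p \right)} = -28 + \frac{4}{p + 2 p \left(434 + p\right)}$ ($T{\left(p \right)} = -28 + \frac{4}{p + \left(p + p\right) \left(p + 434\right)} = -28 + \frac{4}{p + 2 p \left(434 + p\right)}$)
$\left(T{\left(532 \right)} + \left(A - 121922\right)\right) - 165521 = \left(\frac{4 \left(1 - 3236156 - 14 \cdot 532^{2}\right)}{532 \left(869 + 2 \cdot 532\right)} + \left(126681 - 121922\right)\right) - 165521 = \left(4 \cdot \frac{1}{532} \frac{1}{869 + 1064} \left(1 - 3236156 - 3962336\right) + 4759\right) - 165521 = \left(4 \cdot \frac{1}{532} \cdot \frac{1}{1933} \left(1 - 3236156 - 3962336\right) + 4759\right) - 165521 = \left(4 \cdot \frac{1}{532} \cdot \frac{1}{1933} \left(-7198491\right) + 4759\right) - 165521 = \left(- \frac{7198491}{257089} + 4759\right) - 165521 = \frac{1216288060}{257089} - 165521 = - \frac{41337340309}{257089}$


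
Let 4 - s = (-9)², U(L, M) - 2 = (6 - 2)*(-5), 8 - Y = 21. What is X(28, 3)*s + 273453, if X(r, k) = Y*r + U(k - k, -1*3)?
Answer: 302867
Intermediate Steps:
Y = -13 (Y = 8 - 1*21 = 8 - 21 = -13)
U(L, M) = -18 (U(L, M) = 2 + (6 - 2)*(-5) = 2 + 4*(-5) = 2 - 20 = -18)
s = -77 (s = 4 - 1*(-9)² = 4 - 1*81 = 4 - 81 = -77)
X(r, k) = -18 - 13*r (X(r, k) = -13*r - 18 = -18 - 13*r)
X(28, 3)*s + 273453 = (-18 - 13*28)*(-77) + 273453 = (-18 - 364)*(-77) + 273453 = -382*(-77) + 273453 = 29414 + 273453 = 302867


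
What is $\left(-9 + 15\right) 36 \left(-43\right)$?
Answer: $-9288$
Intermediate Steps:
$\left(-9 + 15\right) 36 \left(-43\right) = 6 \cdot 36 \left(-43\right) = 216 \left(-43\right) = -9288$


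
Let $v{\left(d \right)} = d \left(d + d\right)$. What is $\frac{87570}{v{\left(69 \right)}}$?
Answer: $\frac{4865}{529} \approx 9.1966$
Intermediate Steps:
$v{\left(d \right)} = 2 d^{2}$ ($v{\left(d \right)} = d 2 d = 2 d^{2}$)
$\frac{87570}{v{\left(69 \right)}} = \frac{87570}{2 \cdot 69^{2}} = \frac{87570}{2 \cdot 4761} = \frac{87570}{9522} = 87570 \cdot \frac{1}{9522} = \frac{4865}{529}$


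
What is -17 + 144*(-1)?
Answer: -161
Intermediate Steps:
-17 + 144*(-1) = -17 - 144 = -161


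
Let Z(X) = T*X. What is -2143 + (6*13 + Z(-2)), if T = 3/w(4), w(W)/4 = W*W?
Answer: -66083/32 ≈ -2065.1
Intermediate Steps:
w(W) = 4*W² (w(W) = 4*(W*W) = 4*W²)
T = 3/64 (T = 3/((4*4²)) = 3/((4*16)) = 3/64 ≈ 0.046875)
Z(X) = 3*X/64
-2143 + (6*13 + Z(-2)) = -2143 + (6*13 + (3/64)*(-2)) = -2143 + (78 - 3/32) = -2143 + 2493/32 = -66083/32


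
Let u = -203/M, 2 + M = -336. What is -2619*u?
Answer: -531657/338 ≈ -1572.9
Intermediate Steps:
M = -338 (M = -2 - 336 = -338)
u = 203/338 (u = -203/(-338) = -203*(-1/338) = 203/338 ≈ 0.60059)
-2619*u = -2619*203/338 = -531657/338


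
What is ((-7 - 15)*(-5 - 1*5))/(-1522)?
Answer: -110/761 ≈ -0.14455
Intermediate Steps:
((-7 - 15)*(-5 - 1*5))/(-1522) = -22*(-5 - 5)*(-1/1522) = -22*(-10)*(-1/1522) = 220*(-1/1522) = -110/761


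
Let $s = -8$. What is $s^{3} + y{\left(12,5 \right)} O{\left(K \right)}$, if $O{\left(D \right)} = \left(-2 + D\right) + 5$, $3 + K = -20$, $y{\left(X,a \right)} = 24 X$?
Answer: $-6272$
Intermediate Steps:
$K = -23$ ($K = -3 - 20 = -23$)
$O{\left(D \right)} = 3 + D$
$s^{3} + y{\left(12,5 \right)} O{\left(K \right)} = \left(-8\right)^{3} + 24 \cdot 12 \left(3 - 23\right) = -512 + 288 \left(-20\right) = -512 - 5760 = -6272$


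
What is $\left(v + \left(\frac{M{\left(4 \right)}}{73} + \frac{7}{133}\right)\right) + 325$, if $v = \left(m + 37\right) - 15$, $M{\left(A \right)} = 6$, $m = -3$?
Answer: $\frac{477315}{1387} \approx 344.13$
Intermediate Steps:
$v = 19$ ($v = \left(-3 + 37\right) - 15 = 34 - 15 = 19$)
$\left(v + \left(\frac{M{\left(4 \right)}}{73} + \frac{7}{133}\right)\right) + 325 = \left(19 + \left(\frac{6}{73} + \frac{7}{133}\right)\right) + 325 = \left(19 + \left(6 \cdot \frac{1}{73} + 7 \cdot \frac{1}{133}\right)\right) + 325 = \left(19 + \left(\frac{6}{73} + \frac{1}{19}\right)\right) + 325 = \left(19 + \frac{187}{1387}\right) + 325 = \frac{26540}{1387} + 325 = \frac{477315}{1387}$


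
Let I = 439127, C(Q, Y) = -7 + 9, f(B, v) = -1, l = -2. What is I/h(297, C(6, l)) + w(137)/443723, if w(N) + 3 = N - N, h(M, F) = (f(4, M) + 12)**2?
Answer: 194850749458/53690483 ≈ 3629.1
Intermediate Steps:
C(Q, Y) = 2
h(M, F) = 121 (h(M, F) = (-1 + 12)**2 = 11**2 = 121)
w(N) = -3 (w(N) = -3 + (N - N) = -3 + 0 = -3)
I/h(297, C(6, l)) + w(137)/443723 = 439127/121 - 3/443723 = 194850749458/53690483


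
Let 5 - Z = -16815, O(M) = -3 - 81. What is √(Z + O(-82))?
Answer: 4*√1046 ≈ 129.37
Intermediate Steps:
O(M) = -84
Z = 16820 (Z = 5 - 1*(-16815) = 5 + 16815 = 16820)
√(Z + O(-82)) = √(16820 - 84) = √16736 = 4*√1046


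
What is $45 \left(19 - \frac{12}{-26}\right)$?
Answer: $\frac{11385}{13} \approx 875.77$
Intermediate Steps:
$45 \left(19 - \frac{12}{-26}\right) = 45 \left(19 - - \frac{6}{13}\right) = 45 \left(19 + \frac{6}{13}\right) = 45 \cdot \frac{253}{13} = \frac{11385}{13}$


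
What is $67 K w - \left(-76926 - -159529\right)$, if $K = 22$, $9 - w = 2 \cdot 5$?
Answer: $-84077$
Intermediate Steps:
$w = -1$ ($w = 9 - 2 \cdot 5 = 9 - 10 = -1$)
$67 K w - \left(-76926 - -159529\right) = 67 \cdot 22 \left(-1\right) - \left(-76926 - -159529\right) = 1474 \left(-1\right) - \left(-76926 + 159529\right) = -1474 - 82603 = -84077$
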